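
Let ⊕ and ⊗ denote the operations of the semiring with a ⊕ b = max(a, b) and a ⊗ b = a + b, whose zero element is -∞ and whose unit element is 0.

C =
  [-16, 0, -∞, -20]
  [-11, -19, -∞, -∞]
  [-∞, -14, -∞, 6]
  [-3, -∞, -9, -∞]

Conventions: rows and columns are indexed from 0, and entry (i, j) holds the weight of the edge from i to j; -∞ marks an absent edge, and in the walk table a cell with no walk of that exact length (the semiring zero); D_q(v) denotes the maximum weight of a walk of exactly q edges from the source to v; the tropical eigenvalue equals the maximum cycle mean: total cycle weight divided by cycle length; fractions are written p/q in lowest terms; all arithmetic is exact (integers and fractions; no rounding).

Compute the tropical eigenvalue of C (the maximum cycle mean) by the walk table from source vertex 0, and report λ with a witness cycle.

q=0: [0, -∞, -∞, -∞]
q=1: [-16, 0, -∞, -20]
q=2: [-11, -16, -29, -36]
q=3: [-27, -11, -45, -23]
q=4: [-22, -27, -32, -39]
Optimal cycle mean attained by: cycle 2->3->2, total 6 + (-9), length 2.
Answer: λ = -3/2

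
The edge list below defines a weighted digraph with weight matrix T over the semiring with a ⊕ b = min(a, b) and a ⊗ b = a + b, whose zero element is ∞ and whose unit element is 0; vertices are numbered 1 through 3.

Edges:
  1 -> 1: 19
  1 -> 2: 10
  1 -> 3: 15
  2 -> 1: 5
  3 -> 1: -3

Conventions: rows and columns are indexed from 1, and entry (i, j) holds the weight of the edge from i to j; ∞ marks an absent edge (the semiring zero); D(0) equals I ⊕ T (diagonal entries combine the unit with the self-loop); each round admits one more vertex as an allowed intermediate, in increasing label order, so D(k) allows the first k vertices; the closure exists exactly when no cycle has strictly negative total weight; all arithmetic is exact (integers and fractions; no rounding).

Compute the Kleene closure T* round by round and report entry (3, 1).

D(0):
  [0, 10, 15]
  [5, 0, ∞]
  [-3, ∞, 0]
D(1):
  [0, 10, 15]
  [5, 0, 20]
  [-3, 7, 0]
D(2):
  [0, 10, 15]
  [5, 0, 20]
  [-3, 7, 0]
D(3):
  [0, 10, 15]
  [5, 0, 20]
  [-3, 7, 0]
Answer: T*[3][1] = -3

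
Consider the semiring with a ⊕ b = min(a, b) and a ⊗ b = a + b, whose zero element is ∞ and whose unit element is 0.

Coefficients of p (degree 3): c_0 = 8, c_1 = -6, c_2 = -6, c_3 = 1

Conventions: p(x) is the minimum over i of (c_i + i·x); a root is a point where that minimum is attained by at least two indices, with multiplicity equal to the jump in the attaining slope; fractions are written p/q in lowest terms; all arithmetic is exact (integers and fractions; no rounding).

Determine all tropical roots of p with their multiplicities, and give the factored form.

hull edge (i=0, c=8) to (i=1, c=-6): slope -14, span 1
hull edge (i=1, c=-6) to (i=2, c=-6): slope 0, span 1
hull edge (i=2, c=-6) to (i=3, c=1): slope 7, span 1
Factored form: p(x) = 1 ⊗ (x ⊕ (-7)) ⊗ (x ⊕ 0) ⊗ (x ⊕ 14)
Answer: roots = -7 (mult 1), 0 (mult 1), 14 (mult 1)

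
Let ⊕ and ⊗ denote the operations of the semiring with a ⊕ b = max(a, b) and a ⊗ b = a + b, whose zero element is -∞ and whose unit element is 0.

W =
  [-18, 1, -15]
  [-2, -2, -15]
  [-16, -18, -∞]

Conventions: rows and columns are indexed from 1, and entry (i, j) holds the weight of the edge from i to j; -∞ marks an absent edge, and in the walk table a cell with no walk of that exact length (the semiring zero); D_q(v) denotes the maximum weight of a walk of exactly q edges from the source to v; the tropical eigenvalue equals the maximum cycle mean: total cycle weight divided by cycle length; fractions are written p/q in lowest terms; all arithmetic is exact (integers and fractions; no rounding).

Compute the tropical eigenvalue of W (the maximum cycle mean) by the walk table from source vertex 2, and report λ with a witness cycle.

q=0: [-∞, 0, -∞]
q=1: [-2, -2, -15]
q=2: [-4, -1, -17]
q=3: [-3, -3, -16]
Optimal cycle mean attained by: cycle 1->2->1, total 1 + (-2), length 2.
Answer: λ = -1/2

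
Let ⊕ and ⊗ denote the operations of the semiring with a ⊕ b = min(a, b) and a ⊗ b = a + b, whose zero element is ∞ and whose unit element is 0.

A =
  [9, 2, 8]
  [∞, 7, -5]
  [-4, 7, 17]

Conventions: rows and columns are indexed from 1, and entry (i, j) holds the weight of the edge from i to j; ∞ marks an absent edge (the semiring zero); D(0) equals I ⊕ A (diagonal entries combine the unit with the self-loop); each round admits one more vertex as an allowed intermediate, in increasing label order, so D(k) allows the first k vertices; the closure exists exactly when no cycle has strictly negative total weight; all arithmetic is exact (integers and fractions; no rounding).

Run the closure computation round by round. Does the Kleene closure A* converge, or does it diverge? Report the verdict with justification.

D(0):
  [0, 2, 8]
  [∞, 0, -5]
  [-4, 7, 0]
D(1):
  [0, 2, 8]
  [∞, 0, -5]
  [-4, -2, 0]
Detection: at round 2, diagonal entry (3, 3) turns strictly negative.
Key observation: the cycle 3->1->2->3 has total weight (-4) + 2 + (-5), which is strictly negative.
Answer: DIVERGES — negative cycle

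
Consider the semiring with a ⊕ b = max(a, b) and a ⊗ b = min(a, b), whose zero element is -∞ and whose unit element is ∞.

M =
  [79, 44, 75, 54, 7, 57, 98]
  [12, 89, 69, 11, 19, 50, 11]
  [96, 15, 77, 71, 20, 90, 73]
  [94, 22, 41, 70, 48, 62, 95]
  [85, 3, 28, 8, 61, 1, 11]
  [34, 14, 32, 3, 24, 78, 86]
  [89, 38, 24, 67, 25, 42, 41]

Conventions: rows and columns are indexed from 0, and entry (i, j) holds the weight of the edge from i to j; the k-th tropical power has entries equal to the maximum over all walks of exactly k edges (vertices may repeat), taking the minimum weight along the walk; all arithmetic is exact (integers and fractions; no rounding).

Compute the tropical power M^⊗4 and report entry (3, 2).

M^⊗2:
  [89, 44, 75, 71, 48, 75, 79]
  [69, 89, 69, 69, 24, 69, 69]
  [79, 44, 77, 71, 48, 78, 96]
  [89, 44, 75, 70, 48, 62, 94]
  [79, 44, 75, 54, 61, 57, 85]
  [86, 38, 34, 67, 25, 78, 78]
  [79, 44, 75, 67, 48, 62, 89]
M^⊗3:
  [79, 44, 75, 71, 48, 75, 89]
  [69, 89, 69, 69, 48, 69, 69]
  [89, 44, 77, 71, 48, 78, 79]
  [89, 44, 75, 71, 48, 75, 89]
  [85, 44, 75, 71, 61, 75, 79]
  [79, 44, 75, 67, 48, 78, 86]
  [89, 44, 75, 71, 48, 75, 79]
M^⊗4:
  [89, 44, 75, 71, 48, 75, 79]
  [69, 89, 69, 69, 48, 69, 69]
  [79, 44, 77, 71, 48, 78, 89]
  [89, 44, 75, 71, 48, 75, 89]
  [79, 44, 75, 71, 61, 75, 85]
  [86, 44, 75, 71, 48, 78, 79]
  [79, 44, 75, 71, 48, 75, 89]
Key observation: the optimum is the walk 3->0->0->0->2, with weight 94 min 79 min 79 min 75 = 75.
Optimal value attained by: walk 3->0->0->0->2.
Answer: (M^⊗4)[3][2] = 75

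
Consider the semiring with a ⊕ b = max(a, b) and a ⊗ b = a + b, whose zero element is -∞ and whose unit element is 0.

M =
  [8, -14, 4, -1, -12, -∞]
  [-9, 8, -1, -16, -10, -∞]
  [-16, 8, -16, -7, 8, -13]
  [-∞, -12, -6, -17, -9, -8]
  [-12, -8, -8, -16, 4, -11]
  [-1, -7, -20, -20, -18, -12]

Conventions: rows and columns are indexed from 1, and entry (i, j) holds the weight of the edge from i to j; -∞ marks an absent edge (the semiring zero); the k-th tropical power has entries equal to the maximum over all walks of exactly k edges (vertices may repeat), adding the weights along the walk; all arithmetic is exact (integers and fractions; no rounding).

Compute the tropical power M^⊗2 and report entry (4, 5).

M^⊗2:
  [16, 12, 12, 7, 12, -9]
  [-1, 16, 7, -8, 7, -14]
  [-1, 16, 7, -8, 12, -3]
  [-9, 2, -13, -13, 2, -19]
  [-4, 0, -4, -12, 8, -7]
  [7, 1, 3, -2, -12, -24]
Key observation: the optimum is the walk 4->3->5, with weight (-6) + 8 = 2.
Optimal value attained by: walk 4->3->5.
Answer: (M^⊗2)[4][5] = 2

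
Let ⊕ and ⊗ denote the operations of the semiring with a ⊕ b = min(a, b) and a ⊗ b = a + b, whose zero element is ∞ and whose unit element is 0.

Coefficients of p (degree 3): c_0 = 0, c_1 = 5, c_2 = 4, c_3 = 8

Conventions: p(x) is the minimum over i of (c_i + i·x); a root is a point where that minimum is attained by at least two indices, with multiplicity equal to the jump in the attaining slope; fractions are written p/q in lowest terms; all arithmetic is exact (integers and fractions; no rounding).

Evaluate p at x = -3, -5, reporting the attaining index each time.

p(-3) = min(0+0·(-3)=0, 5+1·(-3)=2, 4+2·(-3)=-2, 8+3·(-3)=-1) = -2 (attained by i=2)
p(-5) = min(0+0·(-5)=0, 5+1·(-5)=0, 4+2·(-5)=-6, 8+3·(-5)=-7) = -7 (attained by i=3)
Answer: p(-3) = -2; p(-5) = -7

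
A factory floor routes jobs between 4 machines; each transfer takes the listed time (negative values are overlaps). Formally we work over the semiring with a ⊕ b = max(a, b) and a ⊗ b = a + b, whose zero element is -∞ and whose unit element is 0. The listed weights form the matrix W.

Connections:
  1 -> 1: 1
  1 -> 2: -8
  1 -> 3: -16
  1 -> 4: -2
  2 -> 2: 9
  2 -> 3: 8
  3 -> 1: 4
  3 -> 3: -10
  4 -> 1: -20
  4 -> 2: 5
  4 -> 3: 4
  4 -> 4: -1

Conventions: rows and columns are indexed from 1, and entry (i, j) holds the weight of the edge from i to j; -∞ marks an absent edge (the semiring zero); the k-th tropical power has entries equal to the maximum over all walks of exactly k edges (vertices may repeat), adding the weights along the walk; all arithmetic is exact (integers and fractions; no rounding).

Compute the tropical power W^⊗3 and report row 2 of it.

W^⊗2:
  [2, 3, 2, -1]
  [12, 18, 17, -∞]
  [5, -4, -12, 2]
  [8, 14, 13, -2]
W^⊗3:
  [6, 12, 11, 0]
  [21, 27, 26, 10]
  [6, 7, 6, 3]
  [17, 23, 22, 6]
Answer: row 2 of W^⊗3 = [21, 27, 26, 10]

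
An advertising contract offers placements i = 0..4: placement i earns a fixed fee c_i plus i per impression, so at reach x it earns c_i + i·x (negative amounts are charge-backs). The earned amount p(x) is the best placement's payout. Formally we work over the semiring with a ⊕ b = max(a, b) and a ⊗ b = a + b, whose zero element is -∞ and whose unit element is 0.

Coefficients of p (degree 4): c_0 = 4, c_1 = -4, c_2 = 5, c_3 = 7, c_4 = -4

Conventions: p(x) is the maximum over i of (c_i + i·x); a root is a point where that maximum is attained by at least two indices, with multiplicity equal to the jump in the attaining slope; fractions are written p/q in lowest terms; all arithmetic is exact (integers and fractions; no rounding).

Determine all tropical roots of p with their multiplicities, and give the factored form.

hull edge (i=0, c=4) to (i=3, c=7): slope 1, span 3
hull edge (i=3, c=7) to (i=4, c=-4): slope -11, span 1
Factored form: p(x) = -4 ⊗ (x ⊕ (-1)) ⊗ (x ⊕ (-1)) ⊗ (x ⊕ (-1)) ⊗ (x ⊕ 11)
Answer: roots = -1 (mult 3), 11 (mult 1)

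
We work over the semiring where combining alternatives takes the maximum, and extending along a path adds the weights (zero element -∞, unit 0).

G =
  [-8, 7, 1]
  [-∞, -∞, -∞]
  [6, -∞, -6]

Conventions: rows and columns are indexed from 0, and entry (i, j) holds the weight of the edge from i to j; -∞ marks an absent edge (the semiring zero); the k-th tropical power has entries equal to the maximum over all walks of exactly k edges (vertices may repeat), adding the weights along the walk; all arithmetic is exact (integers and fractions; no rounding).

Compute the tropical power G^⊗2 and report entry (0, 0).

G^⊗2:
  [7, -1, -5]
  [-∞, -∞, -∞]
  [0, 13, 7]
Key observation: the optimum is the walk 0->2->0, with weight 1 + 6 = 7.
Optimal value attained by: walk 0->2->0.
Answer: (G^⊗2)[0][0] = 7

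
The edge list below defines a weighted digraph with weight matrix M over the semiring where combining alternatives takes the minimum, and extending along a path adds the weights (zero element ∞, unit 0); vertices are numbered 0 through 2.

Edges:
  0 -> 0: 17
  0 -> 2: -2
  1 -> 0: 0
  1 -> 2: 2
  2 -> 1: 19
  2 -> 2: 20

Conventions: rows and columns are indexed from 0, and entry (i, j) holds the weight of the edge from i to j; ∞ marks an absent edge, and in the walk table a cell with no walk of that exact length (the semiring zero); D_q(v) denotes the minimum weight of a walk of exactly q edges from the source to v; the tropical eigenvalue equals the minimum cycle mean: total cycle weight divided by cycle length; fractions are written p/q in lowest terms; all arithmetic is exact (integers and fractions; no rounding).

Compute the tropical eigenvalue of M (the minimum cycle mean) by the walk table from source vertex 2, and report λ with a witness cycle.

q=0: [∞, ∞, 0]
q=1: [∞, 19, 20]
q=2: [19, 39, 21]
q=3: [36, 40, 17]
Optimal cycle mean attained by: cycle 0->2->1->0, total (-2) + 19 + 0, length 3.
Answer: λ = 17/3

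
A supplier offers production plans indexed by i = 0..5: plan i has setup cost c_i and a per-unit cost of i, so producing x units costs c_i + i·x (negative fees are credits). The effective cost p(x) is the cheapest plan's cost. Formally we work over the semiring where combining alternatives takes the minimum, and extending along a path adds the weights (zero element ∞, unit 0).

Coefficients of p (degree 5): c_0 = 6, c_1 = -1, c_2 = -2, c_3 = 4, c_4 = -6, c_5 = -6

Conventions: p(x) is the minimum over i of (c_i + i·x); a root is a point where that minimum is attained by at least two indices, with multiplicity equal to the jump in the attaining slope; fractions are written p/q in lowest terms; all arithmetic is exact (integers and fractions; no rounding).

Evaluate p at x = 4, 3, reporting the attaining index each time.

p(4) = min(6+0·4=6, -1+1·4=3, -2+2·4=6, 4+3·4=16, -6+4·4=10, -6+5·4=14) = 3 (attained by i=1)
p(3) = min(6+0·3=6, -1+1·3=2, -2+2·3=4, 4+3·3=13, -6+4·3=6, -6+5·3=9) = 2 (attained by i=1)
Answer: p(4) = 3; p(3) = 2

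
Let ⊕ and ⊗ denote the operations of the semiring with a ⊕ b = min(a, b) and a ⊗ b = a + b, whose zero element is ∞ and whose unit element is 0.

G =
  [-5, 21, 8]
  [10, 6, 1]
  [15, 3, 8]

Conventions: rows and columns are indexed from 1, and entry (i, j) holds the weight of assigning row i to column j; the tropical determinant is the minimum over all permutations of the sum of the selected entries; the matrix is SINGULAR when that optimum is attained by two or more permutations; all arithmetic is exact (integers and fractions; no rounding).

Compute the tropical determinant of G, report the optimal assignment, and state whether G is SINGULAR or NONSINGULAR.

σ = (1, 2, 3): (-5) + 6 + 8 = 9
σ = (1, 3, 2): (-5) + 1 + 3 = -1
σ = (2, 1, 3): 21 + 10 + 8 = 39
σ = (2, 3, 1): 21 + 1 + 15 = 37
σ = (3, 1, 2): 8 + 10 + 3 = 21
σ = (3, 2, 1): 8 + 6 + 15 = 29
Optimal value attained by: σ = (1, 3, 2).
Answer: det⊕(G) = -1; verdict: NONSINGULAR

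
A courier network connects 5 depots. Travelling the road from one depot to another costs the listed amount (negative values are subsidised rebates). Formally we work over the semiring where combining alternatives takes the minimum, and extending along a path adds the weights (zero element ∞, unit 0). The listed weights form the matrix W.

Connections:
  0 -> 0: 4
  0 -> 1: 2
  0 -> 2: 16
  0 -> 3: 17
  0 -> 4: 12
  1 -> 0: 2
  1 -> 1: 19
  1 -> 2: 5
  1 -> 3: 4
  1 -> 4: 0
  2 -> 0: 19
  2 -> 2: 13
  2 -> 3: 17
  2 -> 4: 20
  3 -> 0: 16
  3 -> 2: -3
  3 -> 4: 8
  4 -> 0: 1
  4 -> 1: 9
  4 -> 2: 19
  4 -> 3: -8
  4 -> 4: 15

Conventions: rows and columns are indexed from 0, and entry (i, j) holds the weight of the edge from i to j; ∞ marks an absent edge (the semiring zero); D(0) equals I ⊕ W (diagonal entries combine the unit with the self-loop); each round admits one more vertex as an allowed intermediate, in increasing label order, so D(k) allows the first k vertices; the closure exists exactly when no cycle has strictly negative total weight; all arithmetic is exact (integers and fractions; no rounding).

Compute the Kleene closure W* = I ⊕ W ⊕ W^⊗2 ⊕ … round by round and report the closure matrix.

D(0):
  [0, 2, 16, 17, 12]
  [2, 0, 5, 4, 0]
  [19, ∞, 0, 17, 20]
  [16, ∞, -3, 0, 8]
  [1, 9, 19, -8, 0]
D(1):
  [0, 2, 16, 17, 12]
  [2, 0, 5, 4, 0]
  [19, 21, 0, 17, 20]
  [16, 18, -3, 0, 8]
  [1, 3, 17, -8, 0]
D(2):
  [0, 2, 7, 6, 2]
  [2, 0, 5, 4, 0]
  [19, 21, 0, 17, 20]
  [16, 18, -3, 0, 8]
  [1, 3, 8, -8, 0]
D(3):
  [0, 2, 7, 6, 2]
  [2, 0, 5, 4, 0]
  [19, 21, 0, 17, 20]
  [16, 18, -3, 0, 8]
  [1, 3, 8, -8, 0]
D(4):
  [0, 2, 3, 6, 2]
  [2, 0, 1, 4, 0]
  [19, 21, 0, 17, 20]
  [16, 18, -3, 0, 8]
  [1, 3, -11, -8, 0]
D(5):
  [0, 2, -9, -6, 2]
  [1, 0, -11, -8, 0]
  [19, 21, 0, 12, 20]
  [9, 11, -3, 0, 8]
  [1, 3, -11, -8, 0]
Answer: W* = [[0, 2, -9, -6, 2], [1, 0, -11, -8, 0], [19, 21, 0, 12, 20], [9, 11, -3, 0, 8], [1, 3, -11, -8, 0]]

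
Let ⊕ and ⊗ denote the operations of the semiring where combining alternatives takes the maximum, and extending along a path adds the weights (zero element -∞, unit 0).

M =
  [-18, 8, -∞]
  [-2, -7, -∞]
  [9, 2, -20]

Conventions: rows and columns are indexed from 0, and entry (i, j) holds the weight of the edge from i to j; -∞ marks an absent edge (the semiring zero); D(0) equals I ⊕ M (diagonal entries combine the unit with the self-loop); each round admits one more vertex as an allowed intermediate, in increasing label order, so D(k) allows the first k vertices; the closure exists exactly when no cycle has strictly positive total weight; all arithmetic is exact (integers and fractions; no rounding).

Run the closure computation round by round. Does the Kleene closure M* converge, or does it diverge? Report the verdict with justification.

D(0):
  [0, 8, -∞]
  [-2, 0, -∞]
  [9, 2, 0]
Detection: at round 1, diagonal entry (1, 1) turns strictly positive.
Key observation: the cycle 1->0->1 has total weight (-2) + 8, which is strictly positive.
Answer: DIVERGES — positive cycle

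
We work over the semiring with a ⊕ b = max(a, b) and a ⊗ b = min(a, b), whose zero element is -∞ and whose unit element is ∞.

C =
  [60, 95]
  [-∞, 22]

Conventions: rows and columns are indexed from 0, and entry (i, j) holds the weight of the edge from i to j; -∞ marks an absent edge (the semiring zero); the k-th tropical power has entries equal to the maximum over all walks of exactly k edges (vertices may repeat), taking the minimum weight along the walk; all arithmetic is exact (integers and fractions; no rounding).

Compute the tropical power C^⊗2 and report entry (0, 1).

C^⊗2:
  [60, 60]
  [-∞, 22]
Key observation: the optimum is the walk 0->0->1, with weight 60 min 95 = 60.
Optimal value attained by: walk 0->0->1.
Answer: (C^⊗2)[0][1] = 60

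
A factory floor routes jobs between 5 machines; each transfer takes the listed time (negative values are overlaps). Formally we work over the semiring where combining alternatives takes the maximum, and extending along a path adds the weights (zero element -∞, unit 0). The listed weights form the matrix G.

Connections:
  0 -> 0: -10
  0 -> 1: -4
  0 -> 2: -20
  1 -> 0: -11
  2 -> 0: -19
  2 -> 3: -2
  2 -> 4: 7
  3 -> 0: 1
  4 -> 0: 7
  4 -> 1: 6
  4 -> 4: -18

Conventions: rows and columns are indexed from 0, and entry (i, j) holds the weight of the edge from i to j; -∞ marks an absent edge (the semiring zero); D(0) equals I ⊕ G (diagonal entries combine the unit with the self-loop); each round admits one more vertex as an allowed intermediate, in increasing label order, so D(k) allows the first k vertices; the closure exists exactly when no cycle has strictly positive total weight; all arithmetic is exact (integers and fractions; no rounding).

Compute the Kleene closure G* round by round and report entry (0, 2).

D(0):
  [0, -4, -20, -∞, -∞]
  [-11, 0, -∞, -∞, -∞]
  [-19, -∞, 0, -2, 7]
  [1, -∞, -∞, 0, -∞]
  [7, 6, -∞, -∞, 0]
D(1):
  [0, -4, -20, -∞, -∞]
  [-11, 0, -31, -∞, -∞]
  [-19, -23, 0, -2, 7]
  [1, -3, -19, 0, -∞]
  [7, 6, -13, -∞, 0]
D(2):
  [0, -4, -20, -∞, -∞]
  [-11, 0, -31, -∞, -∞]
  [-19, -23, 0, -2, 7]
  [1, -3, -19, 0, -∞]
  [7, 6, -13, -∞, 0]
D(3):
  [0, -4, -20, -22, -13]
  [-11, 0, -31, -33, -24]
  [-19, -23, 0, -2, 7]
  [1, -3, -19, 0, -12]
  [7, 6, -13, -15, 0]
D(4):
  [0, -4, -20, -22, -13]
  [-11, 0, -31, -33, -24]
  [-1, -5, 0, -2, 7]
  [1, -3, -19, 0, -12]
  [7, 6, -13, -15, 0]
D(5):
  [0, -4, -20, -22, -13]
  [-11, 0, -31, -33, -24]
  [14, 13, 0, -2, 7]
  [1, -3, -19, 0, -12]
  [7, 6, -13, -15, 0]
Answer: G*[0][2] = -20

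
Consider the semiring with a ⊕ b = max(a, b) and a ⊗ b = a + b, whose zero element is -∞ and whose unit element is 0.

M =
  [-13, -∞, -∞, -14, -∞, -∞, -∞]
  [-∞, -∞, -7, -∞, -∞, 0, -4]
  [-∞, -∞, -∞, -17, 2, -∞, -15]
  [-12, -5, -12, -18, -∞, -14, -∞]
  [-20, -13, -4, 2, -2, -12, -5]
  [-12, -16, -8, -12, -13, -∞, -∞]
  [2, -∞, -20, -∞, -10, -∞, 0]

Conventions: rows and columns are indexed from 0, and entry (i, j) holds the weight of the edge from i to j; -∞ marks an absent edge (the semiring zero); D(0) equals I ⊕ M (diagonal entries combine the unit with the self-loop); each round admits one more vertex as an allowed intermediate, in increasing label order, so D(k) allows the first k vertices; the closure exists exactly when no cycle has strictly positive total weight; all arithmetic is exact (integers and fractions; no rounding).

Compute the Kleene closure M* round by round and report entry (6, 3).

D(0):
  [0, -∞, -∞, -14, -∞, -∞, -∞]
  [-∞, 0, -7, -∞, -∞, 0, -4]
  [-∞, -∞, 0, -17, 2, -∞, -15]
  [-12, -5, -12, 0, -∞, -14, -∞]
  [-20, -13, -4, 2, 0, -12, -5]
  [-12, -16, -8, -12, -13, 0, -∞]
  [2, -∞, -20, -∞, -10, -∞, 0]
D(1):
  [0, -∞, -∞, -14, -∞, -∞, -∞]
  [-∞, 0, -7, -∞, -∞, 0, -4]
  [-∞, -∞, 0, -17, 2, -∞, -15]
  [-12, -5, -12, 0, -∞, -14, -∞]
  [-20, -13, -4, 2, 0, -12, -5]
  [-12, -16, -8, -12, -13, 0, -∞]
  [2, -∞, -20, -12, -10, -∞, 0]
D(2):
  [0, -∞, -∞, -14, -∞, -∞, -∞]
  [-∞, 0, -7, -∞, -∞, 0, -4]
  [-∞, -∞, 0, -17, 2, -∞, -15]
  [-12, -5, -12, 0, -∞, -5, -9]
  [-20, -13, -4, 2, 0, -12, -5]
  [-12, -16, -8, -12, -13, 0, -20]
  [2, -∞, -20, -12, -10, -∞, 0]
D(3):
  [0, -∞, -∞, -14, -∞, -∞, -∞]
  [-∞, 0, -7, -24, -5, 0, -4]
  [-∞, -∞, 0, -17, 2, -∞, -15]
  [-12, -5, -12, 0, -10, -5, -9]
  [-20, -13, -4, 2, 0, -12, -5]
  [-12, -16, -8, -12, -6, 0, -20]
  [2, -∞, -20, -12, -10, -∞, 0]
D(4):
  [0, -19, -26, -14, -24, -19, -23]
  [-36, 0, -7, -24, -5, 0, -4]
  [-29, -22, 0, -17, 2, -22, -15]
  [-12, -5, -12, 0, -10, -5, -9]
  [-10, -3, -4, 2, 0, -3, -5]
  [-12, -16, -8, -12, -6, 0, -20]
  [2, -17, -20, -12, -10, -17, 0]
D(5):
  [0, -19, -26, -14, -24, -19, -23]
  [-15, 0, -7, -3, -5, 0, -4]
  [-8, -1, 0, 4, 2, -1, -3]
  [-12, -5, -12, 0, -10, -5, -9]
  [-10, -3, -4, 2, 0, -3, -5]
  [-12, -9, -8, -4, -6, 0, -11]
  [2, -13, -14, -8, -10, -13, 0]
D(6):
  [0, -19, -26, -14, -24, -19, -23]
  [-12, 0, -7, -3, -5, 0, -4]
  [-8, -1, 0, 4, 2, -1, -3]
  [-12, -5, -12, 0, -10, -5, -9]
  [-10, -3, -4, 2, 0, -3, -5]
  [-12, -9, -8, -4, -6, 0, -11]
  [2, -13, -14, -8, -10, -13, 0]
D(7):
  [0, -19, -26, -14, -24, -19, -23]
  [-2, 0, -7, -3, -5, 0, -4]
  [-1, -1, 0, 4, 2, -1, -3]
  [-7, -5, -12, 0, -10, -5, -9]
  [-3, -3, -4, 2, 0, -3, -5]
  [-9, -9, -8, -4, -6, 0, -11]
  [2, -13, -14, -8, -10, -13, 0]
Answer: M*[6][3] = -8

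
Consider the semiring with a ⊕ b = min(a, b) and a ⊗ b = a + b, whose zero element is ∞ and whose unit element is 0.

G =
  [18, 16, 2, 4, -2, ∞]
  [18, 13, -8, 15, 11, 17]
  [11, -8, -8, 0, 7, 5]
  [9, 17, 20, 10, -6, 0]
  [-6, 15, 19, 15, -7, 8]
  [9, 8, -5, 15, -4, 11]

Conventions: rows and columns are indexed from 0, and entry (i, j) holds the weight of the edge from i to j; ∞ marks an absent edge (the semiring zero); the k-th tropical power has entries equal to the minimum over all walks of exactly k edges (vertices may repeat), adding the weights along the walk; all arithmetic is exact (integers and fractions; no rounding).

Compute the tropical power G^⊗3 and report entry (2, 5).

G^⊗2:
  [-8, -6, -6, 2, -9, 4]
  [3, -16, -16, -8, -1, -3]
  [1, -16, -16, -8, -6, -3]
  [-12, 8, -5, 9, -13, 2]
  [-13, 8, -4, -2, -14, 1]
  [-10, -13, -13, -5, -11, 0]
G^⊗3:
  [-15, -14, -14, -6, -16, -1]
  [-7, -24, -24, -16, -14, -11]
  [-12, -24, -24, -16, -14, -11]
  [-19, -13, -13, -8, -20, -5]
  [-20, -12, -12, -9, -21, -6]
  [-17, -21, -21, -13, -18, -8]
Key observation: the optimum is the walk 2->1->2->5, with weight (-8) + (-8) + 5 = -11.
Optimal value attained by: walk 2->1->2->5.
Answer: (G^⊗3)[2][5] = -11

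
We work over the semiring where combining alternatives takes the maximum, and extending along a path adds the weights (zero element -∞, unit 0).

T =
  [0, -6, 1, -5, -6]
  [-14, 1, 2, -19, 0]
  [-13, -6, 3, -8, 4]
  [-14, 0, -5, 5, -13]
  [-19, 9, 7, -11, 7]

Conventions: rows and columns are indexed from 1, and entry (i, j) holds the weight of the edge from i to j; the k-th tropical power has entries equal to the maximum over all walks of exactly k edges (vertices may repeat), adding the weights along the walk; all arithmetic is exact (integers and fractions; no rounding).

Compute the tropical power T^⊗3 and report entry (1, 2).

T^⊗2:
  [0, 3, 4, 0, 5]
  [-11, 9, 7, -6, 7]
  [-10, 13, 11, -3, 11]
  [-9, 5, 2, 10, 0]
  [-5, 16, 14, -1, 14]
T^⊗3:
  [0, 14, 12, 5, 12]
  [-5, 16, 14, -1, 14]
  [-1, 20, 18, 3, 18]
  [-4, 10, 7, 15, 7]
  [2, 23, 21, 6, 21]
Key observation: the optimum is the walk 1->3->5->2, with weight 1 + 4 + 9 = 14.
Optimal value attained by: walk 1->3->5->2.
Answer: (T^⊗3)[1][2] = 14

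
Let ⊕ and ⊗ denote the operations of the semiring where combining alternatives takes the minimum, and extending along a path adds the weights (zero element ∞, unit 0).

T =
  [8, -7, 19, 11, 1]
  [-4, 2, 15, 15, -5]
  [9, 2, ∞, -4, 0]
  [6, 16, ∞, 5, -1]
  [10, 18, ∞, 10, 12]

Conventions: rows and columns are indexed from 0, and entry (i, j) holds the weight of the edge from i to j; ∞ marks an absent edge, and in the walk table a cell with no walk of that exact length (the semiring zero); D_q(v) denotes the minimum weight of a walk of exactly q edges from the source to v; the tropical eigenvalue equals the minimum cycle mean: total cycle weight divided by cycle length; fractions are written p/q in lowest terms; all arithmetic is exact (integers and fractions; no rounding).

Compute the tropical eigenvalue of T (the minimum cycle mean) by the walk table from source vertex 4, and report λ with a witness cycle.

q=0: [∞, ∞, ∞, ∞, 0]
q=1: [10, 18, ∞, 10, 12]
q=2: [14, 3, 29, 15, 9]
q=3: [-1, 5, 18, 18, -2]
q=4: [1, -8, 18, 8, 0]
q=5: [-12, -6, 7, 7, -13]
Optimal cycle mean attained by: cycle 0->1->0, total (-7) + (-4), length 2.
Answer: λ = -11/2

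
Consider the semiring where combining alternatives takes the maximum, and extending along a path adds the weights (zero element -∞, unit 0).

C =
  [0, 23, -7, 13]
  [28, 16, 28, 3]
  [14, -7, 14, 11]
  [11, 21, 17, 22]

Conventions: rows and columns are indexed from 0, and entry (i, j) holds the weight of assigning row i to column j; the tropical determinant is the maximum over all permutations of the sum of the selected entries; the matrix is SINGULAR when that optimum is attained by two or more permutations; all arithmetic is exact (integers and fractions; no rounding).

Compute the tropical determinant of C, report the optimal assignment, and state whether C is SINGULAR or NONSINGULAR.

σ = (0, 1, 2, 3): 0 + 16 + 14 + 22 = 52
σ = (0, 1, 3, 2): 0 + 16 + 11 + 17 = 44
σ = (0, 2, 1, 3): 0 + 28 + (-7) + 22 = 43
σ = (0, 2, 3, 1): 0 + 28 + 11 + 21 = 60
σ = (0, 3, 1, 2): 0 + 3 + (-7) + 17 = 13
σ = (0, 3, 2, 1): 0 + 3 + 14 + 21 = 38
σ = (1, 0, 2, 3): 23 + 28 + 14 + 22 = 87
σ = (1, 0, 3, 2): 23 + 28 + 11 + 17 = 79
σ = (1, 2, 0, 3): 23 + 28 + 14 + 22 = 87
σ = (1, 2, 3, 0): 23 + 28 + 11 + 11 = 73
σ = (1, 3, 0, 2): 23 + 3 + 14 + 17 = 57
σ = (1, 3, 2, 0): 23 + 3 + 14 + 11 = 51
σ = (2, 0, 1, 3): (-7) + 28 + (-7) + 22 = 36
σ = (2, 0, 3, 1): (-7) + 28 + 11 + 21 = 53
σ = (2, 1, 0, 3): (-7) + 16 + 14 + 22 = 45
σ = (2, 1, 3, 0): (-7) + 16 + 11 + 11 = 31
σ = (2, 3, 0, 1): (-7) + 3 + 14 + 21 = 31
σ = (2, 3, 1, 0): (-7) + 3 + (-7) + 11 = 0
σ = (3, 0, 1, 2): 13 + 28 + (-7) + 17 = 51
σ = (3, 0, 2, 1): 13 + 28 + 14 + 21 = 76
σ = (3, 1, 0, 2): 13 + 16 + 14 + 17 = 60
σ = (3, 1, 2, 0): 13 + 16 + 14 + 11 = 54
σ = (3, 2, 0, 1): 13 + 28 + 14 + 21 = 76
σ = (3, 2, 1, 0): 13 + 28 + (-7) + 11 = 45
Optimal value attained by: σ = (1, 0, 2, 3).
Answer: det⊕(C) = 87; verdict: SINGULAR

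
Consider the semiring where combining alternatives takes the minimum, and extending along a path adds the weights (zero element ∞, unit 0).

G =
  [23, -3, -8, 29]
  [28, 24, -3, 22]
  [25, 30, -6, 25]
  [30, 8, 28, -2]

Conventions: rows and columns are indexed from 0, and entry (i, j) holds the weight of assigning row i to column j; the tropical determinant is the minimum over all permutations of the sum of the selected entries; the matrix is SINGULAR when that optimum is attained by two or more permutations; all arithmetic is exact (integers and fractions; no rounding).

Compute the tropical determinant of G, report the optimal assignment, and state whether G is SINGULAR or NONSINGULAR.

σ = (0, 1, 2, 3): 23 + 24 + (-6) + (-2) = 39
σ = (0, 1, 3, 2): 23 + 24 + 25 + 28 = 100
σ = (0, 2, 1, 3): 23 + (-3) + 30 + (-2) = 48
σ = (0, 2, 3, 1): 23 + (-3) + 25 + 8 = 53
σ = (0, 3, 1, 2): 23 + 22 + 30 + 28 = 103
σ = (0, 3, 2, 1): 23 + 22 + (-6) + 8 = 47
σ = (1, 0, 2, 3): (-3) + 28 + (-6) + (-2) = 17
σ = (1, 0, 3, 2): (-3) + 28 + 25 + 28 = 78
σ = (1, 2, 0, 3): (-3) + (-3) + 25 + (-2) = 17
σ = (1, 2, 3, 0): (-3) + (-3) + 25 + 30 = 49
σ = (1, 3, 0, 2): (-3) + 22 + 25 + 28 = 72
σ = (1, 3, 2, 0): (-3) + 22 + (-6) + 30 = 43
σ = (2, 0, 1, 3): (-8) + 28 + 30 + (-2) = 48
σ = (2, 0, 3, 1): (-8) + 28 + 25 + 8 = 53
σ = (2, 1, 0, 3): (-8) + 24 + 25 + (-2) = 39
σ = (2, 1, 3, 0): (-8) + 24 + 25 + 30 = 71
σ = (2, 3, 0, 1): (-8) + 22 + 25 + 8 = 47
σ = (2, 3, 1, 0): (-8) + 22 + 30 + 30 = 74
σ = (3, 0, 1, 2): 29 + 28 + 30 + 28 = 115
σ = (3, 0, 2, 1): 29 + 28 + (-6) + 8 = 59
σ = (3, 1, 0, 2): 29 + 24 + 25 + 28 = 106
σ = (3, 1, 2, 0): 29 + 24 + (-6) + 30 = 77
σ = (3, 2, 0, 1): 29 + (-3) + 25 + 8 = 59
σ = (3, 2, 1, 0): 29 + (-3) + 30 + 30 = 86
Optimal value attained by: σ = (1, 0, 2, 3).
Answer: det⊕(G) = 17; verdict: SINGULAR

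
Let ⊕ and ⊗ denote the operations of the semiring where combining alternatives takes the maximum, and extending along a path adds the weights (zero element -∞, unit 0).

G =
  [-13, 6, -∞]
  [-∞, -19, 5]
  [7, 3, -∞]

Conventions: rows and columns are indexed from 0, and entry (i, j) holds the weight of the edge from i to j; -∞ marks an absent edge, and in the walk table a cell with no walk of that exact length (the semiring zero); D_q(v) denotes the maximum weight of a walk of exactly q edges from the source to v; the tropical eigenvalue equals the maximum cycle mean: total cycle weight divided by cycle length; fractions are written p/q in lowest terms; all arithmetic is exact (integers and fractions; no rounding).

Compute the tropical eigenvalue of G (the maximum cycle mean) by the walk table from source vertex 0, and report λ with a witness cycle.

q=0: [0, -∞, -∞]
q=1: [-13, 6, -∞]
q=2: [-26, -7, 11]
q=3: [18, 14, -2]
Optimal cycle mean attained by: cycle 0->1->2->0, total 6 + 5 + 7, length 3.
Answer: λ = 6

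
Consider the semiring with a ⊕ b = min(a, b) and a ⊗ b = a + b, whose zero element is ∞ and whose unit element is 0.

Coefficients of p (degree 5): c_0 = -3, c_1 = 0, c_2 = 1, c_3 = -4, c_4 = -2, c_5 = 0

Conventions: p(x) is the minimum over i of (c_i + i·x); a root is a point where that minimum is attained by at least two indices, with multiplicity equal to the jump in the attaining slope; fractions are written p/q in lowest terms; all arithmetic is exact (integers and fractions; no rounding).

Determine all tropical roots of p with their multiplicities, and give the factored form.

hull edge (i=0, c=-3) to (i=3, c=-4): slope -1/3, span 3
hull edge (i=3, c=-4) to (i=5, c=0): slope 2, span 2
Factored form: p(x) = 0 ⊗ (x ⊕ (-2)) ⊗ (x ⊕ (-2)) ⊗ (x ⊕ 1/3) ⊗ (x ⊕ 1/3) ⊗ (x ⊕ 1/3)
Answer: roots = -2 (mult 2), 1/3 (mult 3)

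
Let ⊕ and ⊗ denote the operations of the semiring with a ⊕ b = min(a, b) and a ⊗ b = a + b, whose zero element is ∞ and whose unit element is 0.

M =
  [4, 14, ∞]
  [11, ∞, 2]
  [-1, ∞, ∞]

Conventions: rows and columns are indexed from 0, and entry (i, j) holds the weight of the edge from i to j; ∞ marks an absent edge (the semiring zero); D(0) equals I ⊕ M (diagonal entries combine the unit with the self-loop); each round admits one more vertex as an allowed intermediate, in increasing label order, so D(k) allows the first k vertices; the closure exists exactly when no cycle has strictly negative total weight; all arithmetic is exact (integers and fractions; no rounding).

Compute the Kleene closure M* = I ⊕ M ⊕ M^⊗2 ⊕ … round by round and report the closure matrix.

D(0):
  [0, 14, ∞]
  [11, 0, 2]
  [-1, ∞, 0]
D(1):
  [0, 14, ∞]
  [11, 0, 2]
  [-1, 13, 0]
D(2):
  [0, 14, 16]
  [11, 0, 2]
  [-1, 13, 0]
D(3):
  [0, 14, 16]
  [1, 0, 2]
  [-1, 13, 0]
Answer: M* = [[0, 14, 16], [1, 0, 2], [-1, 13, 0]]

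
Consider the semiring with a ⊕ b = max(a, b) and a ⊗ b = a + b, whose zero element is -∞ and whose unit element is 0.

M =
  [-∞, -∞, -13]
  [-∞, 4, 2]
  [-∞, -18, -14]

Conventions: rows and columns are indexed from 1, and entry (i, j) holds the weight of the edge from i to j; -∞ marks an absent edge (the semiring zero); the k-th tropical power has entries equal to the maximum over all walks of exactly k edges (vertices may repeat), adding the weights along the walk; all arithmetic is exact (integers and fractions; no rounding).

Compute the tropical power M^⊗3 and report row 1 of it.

M^⊗2:
  [-∞, -31, -27]
  [-∞, 8, 6]
  [-∞, -14, -16]
M^⊗3:
  [-∞, -27, -29]
  [-∞, 12, 10]
  [-∞, -10, -12]
Answer: row 1 of M^⊗3 = [-∞, -27, -29]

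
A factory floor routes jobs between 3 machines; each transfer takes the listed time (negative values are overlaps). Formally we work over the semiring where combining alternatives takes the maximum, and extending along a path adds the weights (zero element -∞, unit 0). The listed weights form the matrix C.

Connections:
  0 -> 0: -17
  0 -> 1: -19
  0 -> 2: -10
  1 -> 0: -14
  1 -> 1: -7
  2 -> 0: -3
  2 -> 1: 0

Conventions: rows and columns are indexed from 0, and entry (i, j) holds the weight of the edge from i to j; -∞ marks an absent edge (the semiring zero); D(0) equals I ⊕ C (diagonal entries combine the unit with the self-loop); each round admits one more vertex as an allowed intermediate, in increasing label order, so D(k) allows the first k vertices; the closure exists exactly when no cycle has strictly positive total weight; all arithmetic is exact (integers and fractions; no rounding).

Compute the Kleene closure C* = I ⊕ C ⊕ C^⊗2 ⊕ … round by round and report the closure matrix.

D(0):
  [0, -19, -10]
  [-14, 0, -∞]
  [-3, 0, 0]
D(1):
  [0, -19, -10]
  [-14, 0, -24]
  [-3, 0, 0]
D(2):
  [0, -19, -10]
  [-14, 0, -24]
  [-3, 0, 0]
D(3):
  [0, -10, -10]
  [-14, 0, -24]
  [-3, 0, 0]
Answer: C* = [[0, -10, -10], [-14, 0, -24], [-3, 0, 0]]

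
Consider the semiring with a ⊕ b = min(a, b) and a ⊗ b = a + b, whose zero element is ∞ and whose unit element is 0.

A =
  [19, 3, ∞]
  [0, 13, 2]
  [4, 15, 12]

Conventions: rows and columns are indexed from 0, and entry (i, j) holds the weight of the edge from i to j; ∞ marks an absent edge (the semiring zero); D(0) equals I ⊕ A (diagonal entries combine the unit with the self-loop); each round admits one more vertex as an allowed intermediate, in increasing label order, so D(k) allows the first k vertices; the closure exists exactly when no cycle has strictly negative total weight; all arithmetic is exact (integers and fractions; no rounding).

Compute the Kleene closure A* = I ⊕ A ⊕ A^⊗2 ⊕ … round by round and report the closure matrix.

D(0):
  [0, 3, ∞]
  [0, 0, 2]
  [4, 15, 0]
D(1):
  [0, 3, ∞]
  [0, 0, 2]
  [4, 7, 0]
D(2):
  [0, 3, 5]
  [0, 0, 2]
  [4, 7, 0]
D(3):
  [0, 3, 5]
  [0, 0, 2]
  [4, 7, 0]
Answer: A* = [[0, 3, 5], [0, 0, 2], [4, 7, 0]]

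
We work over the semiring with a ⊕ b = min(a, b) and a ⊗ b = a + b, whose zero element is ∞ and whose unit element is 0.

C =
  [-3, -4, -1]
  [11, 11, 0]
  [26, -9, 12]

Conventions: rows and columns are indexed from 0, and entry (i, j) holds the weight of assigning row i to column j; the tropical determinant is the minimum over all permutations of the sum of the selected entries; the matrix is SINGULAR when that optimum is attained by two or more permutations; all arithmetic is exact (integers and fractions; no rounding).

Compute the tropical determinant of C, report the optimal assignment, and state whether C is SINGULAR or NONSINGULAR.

σ = (0, 1, 2): (-3) + 11 + 12 = 20
σ = (0, 2, 1): (-3) + 0 + (-9) = -12
σ = (1, 0, 2): (-4) + 11 + 12 = 19
σ = (1, 2, 0): (-4) + 0 + 26 = 22
σ = (2, 0, 1): (-1) + 11 + (-9) = 1
σ = (2, 1, 0): (-1) + 11 + 26 = 36
Optimal value attained by: σ = (0, 2, 1).
Answer: det⊕(C) = -12; verdict: NONSINGULAR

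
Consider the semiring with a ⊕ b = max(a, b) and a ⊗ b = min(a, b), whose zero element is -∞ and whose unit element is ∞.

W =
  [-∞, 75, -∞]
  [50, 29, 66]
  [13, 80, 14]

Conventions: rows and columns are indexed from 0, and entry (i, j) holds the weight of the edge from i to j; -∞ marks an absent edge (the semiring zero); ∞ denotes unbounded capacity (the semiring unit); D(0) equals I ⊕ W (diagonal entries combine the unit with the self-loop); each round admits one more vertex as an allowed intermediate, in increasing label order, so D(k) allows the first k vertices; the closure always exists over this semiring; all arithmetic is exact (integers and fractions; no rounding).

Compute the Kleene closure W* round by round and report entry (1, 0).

D(0):
  [∞, 75, -∞]
  [50, ∞, 66]
  [13, 80, ∞]
D(1):
  [∞, 75, -∞]
  [50, ∞, 66]
  [13, 80, ∞]
D(2):
  [∞, 75, 66]
  [50, ∞, 66]
  [50, 80, ∞]
D(3):
  [∞, 75, 66]
  [50, ∞, 66]
  [50, 80, ∞]
Answer: W*[1][0] = 50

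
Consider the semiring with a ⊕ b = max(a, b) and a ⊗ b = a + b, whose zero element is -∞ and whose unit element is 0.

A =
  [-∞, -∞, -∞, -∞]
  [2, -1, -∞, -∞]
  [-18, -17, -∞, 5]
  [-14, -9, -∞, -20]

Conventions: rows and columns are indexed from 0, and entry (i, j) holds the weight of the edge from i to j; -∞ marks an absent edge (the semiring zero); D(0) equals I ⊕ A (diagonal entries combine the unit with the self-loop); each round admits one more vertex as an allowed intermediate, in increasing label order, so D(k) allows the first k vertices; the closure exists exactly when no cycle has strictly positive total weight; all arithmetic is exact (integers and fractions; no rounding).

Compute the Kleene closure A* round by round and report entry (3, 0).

D(0):
  [0, -∞, -∞, -∞]
  [2, 0, -∞, -∞]
  [-18, -17, 0, 5]
  [-14, -9, -∞, 0]
D(1):
  [0, -∞, -∞, -∞]
  [2, 0, -∞, -∞]
  [-18, -17, 0, 5]
  [-14, -9, -∞, 0]
D(2):
  [0, -∞, -∞, -∞]
  [2, 0, -∞, -∞]
  [-15, -17, 0, 5]
  [-7, -9, -∞, 0]
D(3):
  [0, -∞, -∞, -∞]
  [2, 0, -∞, -∞]
  [-15, -17, 0, 5]
  [-7, -9, -∞, 0]
D(4):
  [0, -∞, -∞, -∞]
  [2, 0, -∞, -∞]
  [-2, -4, 0, 5]
  [-7, -9, -∞, 0]
Answer: A*[3][0] = -7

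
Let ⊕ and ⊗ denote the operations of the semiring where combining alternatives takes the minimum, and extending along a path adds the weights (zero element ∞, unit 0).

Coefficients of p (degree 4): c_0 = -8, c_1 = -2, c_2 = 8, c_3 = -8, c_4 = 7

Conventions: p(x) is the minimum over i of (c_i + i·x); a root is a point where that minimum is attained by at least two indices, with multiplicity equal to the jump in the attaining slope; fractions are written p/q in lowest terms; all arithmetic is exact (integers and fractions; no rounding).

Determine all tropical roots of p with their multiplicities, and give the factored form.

hull edge (i=0, c=-8) to (i=3, c=-8): slope 0, span 3
hull edge (i=3, c=-8) to (i=4, c=7): slope 15, span 1
Factored form: p(x) = 7 ⊗ (x ⊕ (-15)) ⊗ (x ⊕ 0) ⊗ (x ⊕ 0) ⊗ (x ⊕ 0)
Answer: roots = -15 (mult 1), 0 (mult 3)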